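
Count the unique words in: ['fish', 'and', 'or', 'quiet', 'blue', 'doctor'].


Listing all tokens and tracking unique types:
  Token 1: 'fish' -> NEW (unique so far: 1)
  Token 2: 'and' -> NEW (unique so far: 2)
  Token 3: 'or' -> NEW (unique so far: 3)
  Token 4: 'quiet' -> NEW (unique so far: 4)
  Token 5: 'blue' -> NEW (unique so far: 5)
  Token 6: 'doctor' -> NEW (unique so far: 6)
Unique types: ('and', 'blue', 'doctor', 'fish', 'or', 'quiet')
Vocabulary size: 6

6


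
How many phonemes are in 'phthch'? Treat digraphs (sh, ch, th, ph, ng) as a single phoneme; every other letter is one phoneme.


Parsing 'phthch' greedily, digraphs first:
  'ph' -> digraph (1 consonant phoneme) (phonemes so far: 1)
  'th' -> digraph (1 consonant phoneme) (phonemes so far: 2)
  'ch' -> digraph (1 consonant phoneme) (phonemes so far: 3)
Total phonemes: 3

3


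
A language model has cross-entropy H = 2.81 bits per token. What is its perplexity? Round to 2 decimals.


Perplexity formula: PP = 2^H
H = 2.81
PP = 2^2.81
Decompose: 2^2.81 = 2^2 * 2^0.81
2^2 = 4, 2^0.81 ~ 1.7532114
PP ~ 4 * 1.7532114 = 7.0128456
Rounded to 2 decimals: 7.01

7.01


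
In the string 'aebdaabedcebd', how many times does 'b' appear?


Scanning 'aebdaabedcebd' for 'b':
  Position 2: 'b' -> MATCH (count: 1)
  Position 6: 'b' -> MATCH (count: 2)
  Position 11: 'b' -> MATCH (count: 3)
Total occurrences of 'b': 3

3


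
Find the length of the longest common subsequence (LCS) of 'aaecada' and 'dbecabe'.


DP table for LCS of 'aaecada' and 'dbecabe':
       d  b  e  c  a  b  e
    0  0  0  0  0  0  0  0
  a 0  0  0  0  0  1  1  1
  a 0  0  0  0  0  1  1  1
  e 0  0  0  1  1  1  1  2
  c 0  0  0  1  2  2  2  2
  a 0  0  0  1  2  3  3  3
  d 0  1  1  1  2  3  3  3
  a 0  1  1  1  2  3  3  3
LCS: 'eca'
LCS length = 3

3


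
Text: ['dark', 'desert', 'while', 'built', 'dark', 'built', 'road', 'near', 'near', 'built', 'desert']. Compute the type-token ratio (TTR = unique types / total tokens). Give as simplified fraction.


Tokens: 11
Unique types: ('built', 'dark', 'desert', 'near', 'road', 'while') = 6
TTR = 6/11
Already in lowest terms.

6/11


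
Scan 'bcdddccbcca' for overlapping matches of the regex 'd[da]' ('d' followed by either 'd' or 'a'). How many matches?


Pattern: d[da] means 'd' followed by either 'd' or 'a'.
Scanning 'bcdddccbcca' position-by-position:
  Pos 0: window 'bc' -> no
  Pos 1: window 'cd' -> no
  Pos 2: window 'dd' -> MATCH
  Pos 3: window 'dd' -> MATCH
  Pos 4: window 'dc' -> no
  Pos 5: window 'cc' -> no
  Pos 6: window 'cb' -> no
  Pos 7: window 'bc' -> no
  Pos 8: window 'cc' -> no
  Pos 9: window 'ca' -> no
  Pos 10: window 'a' -> no
Total matches: 2

2


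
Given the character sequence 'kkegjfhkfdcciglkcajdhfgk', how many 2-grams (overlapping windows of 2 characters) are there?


String 'kkegjfhkfdcciglkcajdhfgk' has length L = 24.
Number of overlapping n-grams = L - n + 1
Substituting: 24 - 2 + 1 = 23

23


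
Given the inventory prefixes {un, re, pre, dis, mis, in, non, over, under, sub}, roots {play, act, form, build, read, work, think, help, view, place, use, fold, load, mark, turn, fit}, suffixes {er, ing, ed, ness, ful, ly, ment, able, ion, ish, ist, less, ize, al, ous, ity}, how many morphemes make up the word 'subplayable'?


Segmenting 'subplayable' against the inventory:
  'sub' -> prefix (morpheme 1)
  'play' -> root (morpheme 2)
  'able' -> suffix (morpheme 3)
Total morphemes: 3

3


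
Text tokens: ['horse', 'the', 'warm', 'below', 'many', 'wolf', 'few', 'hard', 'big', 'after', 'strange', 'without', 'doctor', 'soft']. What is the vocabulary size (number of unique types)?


Listing all tokens and tracking unique types:
  Token 1: 'horse' -> NEW (unique so far: 1)
  Token 2: 'the' -> NEW (unique so far: 2)
  Token 3: 'warm' -> NEW (unique so far: 3)
  Token 4: 'below' -> NEW (unique so far: 4)
  Token 5: 'many' -> NEW (unique so far: 5)
  Token 6: 'wolf' -> NEW (unique so far: 6)
  Token 7: 'few' -> NEW (unique so far: 7)
  Token 8: 'hard' -> NEW (unique so far: 8)
  Token 9: 'big' -> NEW (unique so far: 9)
  Token 10: 'after' -> NEW (unique so far: 10)
  Token 11: 'strange' -> NEW (unique so far: 11)
  Token 12: 'without' -> NEW (unique so far: 12)
  Token 13: 'doctor' -> NEW (unique so far: 13)
  Token 14: 'soft' -> NEW (unique so far: 14)
Unique types: ('after', 'below', 'big', 'doctor', 'few', 'hard', 'horse', 'many', 'soft', 'strange', 'the', 'warm', 'without', 'wolf')
Vocabulary size: 14

14


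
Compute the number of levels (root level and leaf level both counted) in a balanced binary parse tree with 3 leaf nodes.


In a balanced binary tree with n leaves the deepest leaf is ceil(log2(n)) edges below the root,
so counting node levels inclusive of root and leaves gives ceil(log2(n)) + 1 levels.
log2(3) = 1.5850
ceil(1.5850) = 2
levels = 2 + 1 = 3

3


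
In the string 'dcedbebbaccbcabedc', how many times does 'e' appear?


Scanning 'dcedbebbaccbcabedc' for 'e':
  Position 2: 'e' -> MATCH (count: 1)
  Position 5: 'e' -> MATCH (count: 2)
  Position 15: 'e' -> MATCH (count: 3)
Total occurrences of 'e': 3

3


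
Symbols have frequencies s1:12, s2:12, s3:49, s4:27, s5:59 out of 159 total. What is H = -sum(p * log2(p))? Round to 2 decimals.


Computing entropy H = -sum(p_i * log2(p_i)):
  s1: p = 12/159 = 0.0755, -p*log2(p) = 0.2814
  s2: p = 12/159 = 0.0755, -p*log2(p) = 0.2814
  s3: p = 49/159 = 0.3082, -p*log2(p) = 0.5233
  s4: p = 27/159 = 0.1698, -p*log2(p) = 0.4344
  s5: p = 59/159 = 0.3711, -p*log2(p) = 0.5307
H = sum of terms = 2.0512
Rounded to 2 decimals: 2.05

2.05


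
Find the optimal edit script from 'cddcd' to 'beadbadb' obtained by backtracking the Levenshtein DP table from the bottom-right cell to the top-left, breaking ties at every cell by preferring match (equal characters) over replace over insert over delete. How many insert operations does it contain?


Edit distance = 6. Backtracking from cell (5, 8) with preference match > replace > insert > delete,
then listing the resulting alignment 'cddcd' -> 'beadbadb' left to right:
  Step 1: insert 'b' [insertion #1]
  Step 2: insert 'e' [insertion #2]
  Step 3: replace c->a
  Step 4: keep 'd'
  Step 5: replace d->b
  Step 6: replace c->a
  Step 7: keep 'd'
  Step 8: insert 'b' [insertion #3]
Total insertions: 3

3


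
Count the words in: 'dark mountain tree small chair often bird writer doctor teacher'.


Counting words by splitting on spaces:
  Word 1: 'dark'
  Word 2: 'mountain'
  Word 3: 'tree'
  Word 4: 'small'
  Word 5: 'chair'
  Word 6: 'often'
  Word 7: 'bird'
  Word 8: 'writer'
  Word 9: 'doctor'
  Word 10: 'teacher'
Total words: 10

10


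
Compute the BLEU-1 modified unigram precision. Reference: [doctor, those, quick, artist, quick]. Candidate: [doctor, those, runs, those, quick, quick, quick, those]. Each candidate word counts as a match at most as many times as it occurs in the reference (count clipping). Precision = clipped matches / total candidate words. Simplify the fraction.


Reference word counts: {'artist': 1, 'doctor': 1, 'quick': 2, 'those': 1}
Checking each candidate word (with clipping):
  'doctor' -> in reference (ref count 1, used 1/1) -> match (matches: 1)
  'those' -> in reference (ref count 1, used 1/1) -> match (matches: 2)
  'runs' -> not in reference -> no match (matches: 2)
  'those' -> ref count 1 already used up (1/1) -> clipped, no match (matches: 2)
  'quick' -> in reference (ref count 2, used 1/2) -> match (matches: 3)
  'quick' -> in reference (ref count 2, used 2/2) -> match (matches: 4)
  'quick' -> ref count 2 already used up (2/2) -> clipped, no match (matches: 4)
  'those' -> ref count 1 already used up (1/1) -> clipped, no match (matches: 4)
Clipped matches: 4, Candidate length: 8
Precision = 4/8 = 1/2

1/2


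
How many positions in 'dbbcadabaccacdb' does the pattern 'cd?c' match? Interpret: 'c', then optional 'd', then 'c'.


Pattern: cd?c means 'c', then optional 'd', then 'c'.
Scanning 'dbbcadabaccacdb' position-by-position:
  Pos 0: window 'dbb' -> no
  Pos 1: window 'bbc' -> no
  Pos 2: window 'bca' -> no
  Pos 3: window 'cad' -> no
  Pos 4: window 'ada' -> no
  Pos 5: window 'dab' -> no
  Pos 6: window 'aba' -> no
  Pos 7: window 'bac' -> no
  Pos 8: window 'acc' -> no
  Pos 9: window 'cca' -> MATCH
  Pos 10: window 'cac' -> no
  Pos 11: window 'acd' -> no
  Pos 12: window 'cdb' -> no
  Pos 13: window 'db' -> no
  Pos 14: window 'b' -> no
Total matches: 1

1


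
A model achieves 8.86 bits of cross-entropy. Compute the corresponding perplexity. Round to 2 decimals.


Perplexity formula: PP = 2^H
H = 8.86
PP = 2^8.86
Decompose: 2^8.86 = 2^8 * 2^0.86
2^8 = 256, 2^0.86 ~ 1.8150383
PP ~ 256 * 1.8150383 = 464.6498048
Rounded to 2 decimals: 464.65

464.65


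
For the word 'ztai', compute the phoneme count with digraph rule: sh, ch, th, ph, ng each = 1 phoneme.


Parsing 'ztai' greedily, digraphs first:
  'z' -> consonant phoneme (phonemes so far: 1)
  't' -> consonant phoneme (phonemes so far: 2)
  'a' -> vowel phoneme (phonemes so far: 3)
  'i' -> vowel phoneme (phonemes so far: 4)
Total phonemes: 4

4


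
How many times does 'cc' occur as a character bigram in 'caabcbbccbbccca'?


Scanning 'caabcbbccbbccca' for bigram 'cc':
  Position 0: 'ca' -> no
  Position 1: 'aa' -> no
  Position 2: 'ab' -> no
  Position 3: 'bc' -> no
  Position 4: 'cb' -> no
  Position 5: 'bb' -> no
  Position 6: 'bc' -> no
  Position 7: 'cc' -> MATCH
  Position 8: 'cb' -> no
  Position 9: 'bb' -> no
  Position 10: 'bc' -> no
  Position 11: 'cc' -> MATCH
  Position 12: 'cc' -> MATCH
  Position 13: 'ca' -> no
Total matches: 3

3


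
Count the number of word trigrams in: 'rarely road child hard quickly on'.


Word trigrams from [6] words:
  Trigram 1: (rarely road child)
  Trigram 2: (road child hard)
  Trigram 3: (child hard quickly)
  Trigram 4: (hard quickly on)
Total word trigrams: 6 - 2 = 4

4


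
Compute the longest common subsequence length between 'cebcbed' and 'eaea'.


DP table for LCS of 'cebcbed' and 'eaea':
       e  a  e  a
    0  0  0  0  0
  c 0  0  0  0  0
  e 0  1  1  1  1
  b 0  1  1  1  1
  c 0  1  1  1  1
  b 0  1  1  1  1
  e 0  1  1  2  2
  d 0  1  1  2  2
LCS: 'ee'
LCS length = 2

2


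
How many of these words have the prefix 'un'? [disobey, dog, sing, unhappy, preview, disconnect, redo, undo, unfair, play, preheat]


Checking each word for prefix 'un':
  'disobey' -> no (count: 0)
  'dog' -> no (count: 0)
  'sing' -> no (count: 0)
  'unhappy' -> YES, starts with 'un' (count: 1)
  'preview' -> no (count: 1)
  'disconnect' -> no (count: 1)
  'redo' -> no (count: 1)
  'undo' -> YES, starts with 'un' (count: 2)
  'unfair' -> YES, starts with 'un' (count: 3)
  'play' -> no (count: 3)
  'preheat' -> no (count: 3)
Total with prefix 'un': 3

3


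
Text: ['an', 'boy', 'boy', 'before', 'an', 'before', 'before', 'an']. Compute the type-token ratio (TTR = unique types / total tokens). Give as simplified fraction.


Tokens: 8
Unique types: ('an', 'before', 'boy') = 3
TTR = 3/8
Already in lowest terms.

3/8


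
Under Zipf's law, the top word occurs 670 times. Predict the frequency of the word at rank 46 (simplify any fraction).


Zipf's law: freq(rank) = f1 / rank
f1 = 670, rank = 46
freq = 670 / 46
GCD(670, 46) = 2
Simplified: 335/23

335/23


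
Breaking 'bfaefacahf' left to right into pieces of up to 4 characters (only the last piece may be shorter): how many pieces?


'bfaefacahf' has 10 characters.
Chunking with max size 4:
  Chunk 1: 'bfae' (positions 0-3)
  Chunk 2: 'faca' (positions 4-7)
  Chunk 3: 'hf' (positions 8-9)
Total chunks: ceil(10 / 4) = 3

3


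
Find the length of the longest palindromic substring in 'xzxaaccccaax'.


Scanning 'xzxaaccccaax' for palindromic substrings.
Substring at positions 2-11: 'xaaccccaax'.
Check: reverse('xaaccccaax') = 'xaaccccaax' -> palindrome confirmed.
Neighbouring characters ('z' / '-') break symmetry, so it cannot extend further.
No longer palindromic substring exists; longest length = 10

10


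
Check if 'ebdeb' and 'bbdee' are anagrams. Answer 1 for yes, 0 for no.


Sort characters of 'ebdeb': 'bbdee'
Sort characters of 'bbdee': 'bbdee'
Sorted forms match -> they ARE anagrams
Result: 1

1


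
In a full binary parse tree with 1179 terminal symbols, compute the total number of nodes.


Leaf nodes (terminals): 1179
Internal nodes = n - 1 = 1179 - 1 = 1178
Total = leaves + internal = 1179 + 1178 = 2357

2357


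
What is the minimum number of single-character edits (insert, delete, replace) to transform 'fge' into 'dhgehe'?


Building DP table for s1='fge' (len 3) and s2='dhgehe' (len 6):
       d  h  g  e  h  e
    0  1  2  3  4  5  6
  f 1  1  2  3  4  5  6
  g 2  2  2  2  3  4  5
  e 3  3  3  3  2  3  4
Edit distance = dp[3][6] = 4

4


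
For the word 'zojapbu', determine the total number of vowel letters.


Scanning each character of 'zojapbu':
  Position 1: 'z' -> consonant (running count: 0)
  Position 2: 'o' -> vowel (running count: 1)
  Position 3: 'j' -> consonant (running count: 1)
  Position 4: 'a' -> vowel (running count: 2)
  Position 5: 'p' -> consonant (running count: 2)
  Position 6: 'b' -> consonant (running count: 2)
  Position 7: 'u' -> vowel (running count: 3)
Total vowels: 3

3


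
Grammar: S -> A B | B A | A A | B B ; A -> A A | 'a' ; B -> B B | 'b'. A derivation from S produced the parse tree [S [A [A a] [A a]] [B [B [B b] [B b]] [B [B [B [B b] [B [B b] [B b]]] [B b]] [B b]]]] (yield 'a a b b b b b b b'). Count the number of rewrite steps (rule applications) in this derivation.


Every bracketed nonterminal node [X ...] in the tree is produced by exactly one rule application.
Reading the tree off as a leftmost derivation:
  Step 1: S  =>  A B   (applied S -> A B)
  Step 2: A B  =>  A A B   (applied A -> A A)
  Step 3: A A B  =>  a A B   (applied A -> a)
  Step 4: a A B  =>  a a B   (applied A -> a)
  Step 5: a a B  =>  a a B B   (applied B -> B B)
  Step 6: a a B B  =>  a a B B B   (applied B -> B B)
  Step 7: a a B B B  =>  a a b B B   (applied B -> b)
  Step 8: a a b B B  =>  a a b b B   (applied B -> b)
  Step 9: a a b b B  =>  a a b b B B   (applied B -> B B)
  Step 10: a a b b B B  =>  a a b b B B B   (applied B -> B B)
  Step 11: a a b b B B B  =>  a a b b B B B B   (applied B -> B B)
  Step 12: a a b b B B B B  =>  a a b b b B B B   (applied B -> b)
  Step 13: a a b b b B B B  =>  a a b b b B B B B   (applied B -> B B)
  Step 14: a a b b b B B B B  =>  a a b b b b B B B   (applied B -> b)
  Step 15: a a b b b b B B B  =>  a a b b b b b B B   (applied B -> b)
  Step 16: a a b b b b b B B  =>  a a b b b b b b B   (applied B -> b)
  Step 17: a a b b b b b b B  =>  a a b b b b b b b   (applied B -> b)
Final yield: a a b b b b b b b
Total rewrite steps: 17

17


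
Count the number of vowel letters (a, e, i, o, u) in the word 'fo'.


Scanning each character of 'fo':
  Position 1: 'f' -> consonant (running count: 0)
  Position 2: 'o' -> vowel (running count: 1)
Total vowels: 1

1


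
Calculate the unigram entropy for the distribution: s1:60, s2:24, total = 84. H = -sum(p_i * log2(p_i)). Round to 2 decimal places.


Computing entropy H = -sum(p_i * log2(p_i)):
  s1: p = 60/84 = 0.7143, -p*log2(p) = 0.3467
  s2: p = 24/84 = 0.2857, -p*log2(p) = 0.5164
H = sum of terms = 0.8631
Rounded to 2 decimals: 0.86

0.86


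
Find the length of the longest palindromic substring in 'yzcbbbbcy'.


Scanning 'yzcbbbbcy' for palindromic substrings.
Substring at positions 2-7: 'cbbbbc'.
Check: reverse('cbbbbc') = 'cbbbbc' -> palindrome confirmed.
Neighbouring characters ('z' / 'y') break symmetry, so it cannot extend further.
No longer palindromic substring exists; longest length = 6

6


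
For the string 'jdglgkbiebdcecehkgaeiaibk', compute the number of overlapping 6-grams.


String 'jdglgkbiebdcecehkgaeiaibk' has length L = 25.
Number of overlapping n-grams = L - n + 1
Substituting: 25 - 6 + 1 = 20

20


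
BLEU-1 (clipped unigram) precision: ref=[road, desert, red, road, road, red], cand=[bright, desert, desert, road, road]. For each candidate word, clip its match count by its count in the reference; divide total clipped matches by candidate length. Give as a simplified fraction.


Reference word counts: {'desert': 1, 'red': 2, 'road': 3}
Checking each candidate word (with clipping):
  'bright' -> not in reference -> no match (matches: 0)
  'desert' -> in reference (ref count 1, used 1/1) -> match (matches: 1)
  'desert' -> ref count 1 already used up (1/1) -> clipped, no match (matches: 1)
  'road' -> in reference (ref count 3, used 1/3) -> match (matches: 2)
  'road' -> in reference (ref count 3, used 2/3) -> match (matches: 3)
Clipped matches: 3, Candidate length: 5
Precision = 3/5

3/5


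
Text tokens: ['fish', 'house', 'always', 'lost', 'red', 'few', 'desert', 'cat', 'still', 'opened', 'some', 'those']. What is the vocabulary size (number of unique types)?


Listing all tokens and tracking unique types:
  Token 1: 'fish' -> NEW (unique so far: 1)
  Token 2: 'house' -> NEW (unique so far: 2)
  Token 3: 'always' -> NEW (unique so far: 3)
  Token 4: 'lost' -> NEW (unique so far: 4)
  Token 5: 'red' -> NEW (unique so far: 5)
  Token 6: 'few' -> NEW (unique so far: 6)
  Token 7: 'desert' -> NEW (unique so far: 7)
  Token 8: 'cat' -> NEW (unique so far: 8)
  Token 9: 'still' -> NEW (unique so far: 9)
  Token 10: 'opened' -> NEW (unique so far: 10)
  Token 11: 'some' -> NEW (unique so far: 11)
  Token 12: 'those' -> NEW (unique so far: 12)
Unique types: ('always', 'cat', 'desert', 'few', 'fish', 'house', 'lost', 'opened', 'red', 'some', 'still', 'those')
Vocabulary size: 12

12


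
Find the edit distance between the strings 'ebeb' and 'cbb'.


Building DP table for s1='ebeb' (len 4) and s2='cbb' (len 3):
       c  b  b
    0  1  2  3
  e 1  1  2  3
  b 2  2  1  2
  e 3  3  2  2
  b 4  4  3  2
Edit distance = dp[4][3] = 2

2


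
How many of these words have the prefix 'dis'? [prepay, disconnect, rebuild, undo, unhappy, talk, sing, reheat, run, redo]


Checking each word for prefix 'dis':
  'prepay' -> no (count: 0)
  'disconnect' -> YES, starts with 'dis' (count: 1)
  'rebuild' -> no (count: 1)
  'undo' -> no (count: 1)
  'unhappy' -> no (count: 1)
  'talk' -> no (count: 1)
  'sing' -> no (count: 1)
  'reheat' -> no (count: 1)
  'run' -> no (count: 1)
  'redo' -> no (count: 1)
Total with prefix 'dis': 1

1


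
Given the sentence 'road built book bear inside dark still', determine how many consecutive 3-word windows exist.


Word trigrams from [7] words:
  Trigram 1: (road built book)
  Trigram 2: (built book bear)
  Trigram 3: (book bear inside)
  Trigram 4: (bear inside dark)
  Trigram 5: (inside dark still)
Total word trigrams: 7 - 2 = 5

5


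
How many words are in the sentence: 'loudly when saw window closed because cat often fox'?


Counting words by splitting on spaces:
  Word 1: 'loudly'
  Word 2: 'when'
  Word 3: 'saw'
  Word 4: 'window'
  Word 5: 'closed'
  Word 6: 'because'
  Word 7: 'cat'
  Word 8: 'often'
  Word 9: 'fox'
Total words: 9

9


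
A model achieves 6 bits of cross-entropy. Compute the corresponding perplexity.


Perplexity formula: PP = 2^H
H = 6
PP = 2^6
Steps: 2^1 = 2, 2^2 = 4, 2^3 = 8, 2^4 = 16, 2^5 = 32, 2^6 = 64
PP = 64

64


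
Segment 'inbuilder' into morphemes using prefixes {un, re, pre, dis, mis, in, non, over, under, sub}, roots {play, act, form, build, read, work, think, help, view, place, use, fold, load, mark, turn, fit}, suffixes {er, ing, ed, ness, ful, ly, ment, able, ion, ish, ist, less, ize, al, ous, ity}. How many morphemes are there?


Segmenting 'inbuilder' against the inventory:
  'in' -> prefix (morpheme 1)
  'build' -> root (morpheme 2)
  'er' -> suffix (morpheme 3)
Total morphemes: 3

3


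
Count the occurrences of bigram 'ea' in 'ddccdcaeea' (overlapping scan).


Scanning 'ddccdcaeea' for bigram 'ea':
  Position 0: 'dd' -> no
  Position 1: 'dc' -> no
  Position 2: 'cc' -> no
  Position 3: 'cd' -> no
  Position 4: 'dc' -> no
  Position 5: 'ca' -> no
  Position 6: 'ae' -> no
  Position 7: 'ee' -> no
  Position 8: 'ea' -> MATCH
Total matches: 1

1


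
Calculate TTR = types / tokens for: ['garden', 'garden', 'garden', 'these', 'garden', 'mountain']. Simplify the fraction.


Tokens: 6
Unique types: ('garden', 'mountain', 'these') = 3
TTR = 3/6
Simplify: divide both by 3 -> 1/2
TTR = 1/2

1/2


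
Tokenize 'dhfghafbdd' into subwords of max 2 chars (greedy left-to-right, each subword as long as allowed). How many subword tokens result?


'dhfghafbdd' has 10 characters.
Chunking with max size 2:
  Chunk 1: 'dh' (positions 0-1)
  Chunk 2: 'fg' (positions 2-3)
  Chunk 3: 'ha' (positions 4-5)
  Chunk 4: 'fb' (positions 6-7)
  Chunk 5: 'dd' (positions 8-9)
Total chunks: ceil(10 / 2) = 5

5


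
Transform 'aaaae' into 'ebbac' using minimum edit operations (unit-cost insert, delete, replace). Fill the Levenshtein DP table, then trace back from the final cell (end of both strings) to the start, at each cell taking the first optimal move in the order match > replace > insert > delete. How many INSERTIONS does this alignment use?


Edit distance = 4. Backtracking from cell (5, 5) with preference match > replace > insert > delete,
then listing the resulting alignment 'aaaae' -> 'ebbac' left to right:
  Step 1: replace a->e
  Step 2: replace a->b
  Step 3: replace a->b
  Step 4: keep 'a'
  Step 5: replace e->c
Total insertions: 0

0


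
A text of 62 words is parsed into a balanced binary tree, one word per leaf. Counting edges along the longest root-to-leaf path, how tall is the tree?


In a balanced binary tree with n leaves the deepest leaf is ceil(log2(n)) edges below the root.
log2(62) = 5.9542
ceil(5.9542) = 6
height (edges) = 6

6


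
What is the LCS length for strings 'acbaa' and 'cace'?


DP table for LCS of 'acbaa' and 'cace':
       c  a  c  e
    0  0  0  0  0
  a 0  0  1  1  1
  c 0  1  1  2  2
  b 0  1  1  2  2
  a 0  1  2  2  2
  a 0  1  2  2  2
LCS: 'ac'
LCS length = 2

2


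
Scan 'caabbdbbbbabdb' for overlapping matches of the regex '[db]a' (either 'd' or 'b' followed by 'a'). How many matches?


Pattern: [db]a means either 'd' or 'b' followed by 'a'.
Scanning 'caabbdbbbbabdb' position-by-position:
  Pos 0: window 'ca' -> no
  Pos 1: window 'aa' -> no
  Pos 2: window 'ab' -> no
  Pos 3: window 'bb' -> no
  Pos 4: window 'bd' -> no
  Pos 5: window 'db' -> no
  Pos 6: window 'bb' -> no
  Pos 7: window 'bb' -> no
  Pos 8: window 'bb' -> no
  Pos 9: window 'ba' -> MATCH
  Pos 10: window 'ab' -> no
  Pos 11: window 'bd' -> no
  Pos 12: window 'db' -> no
  Pos 13: window 'b' -> no
Total matches: 1

1


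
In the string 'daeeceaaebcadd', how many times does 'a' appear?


Scanning 'daeeceaaebcadd' for 'a':
  Position 1: 'a' -> MATCH (count: 1)
  Position 6: 'a' -> MATCH (count: 2)
  Position 7: 'a' -> MATCH (count: 3)
  Position 11: 'a' -> MATCH (count: 4)
Total occurrences of 'a': 4

4


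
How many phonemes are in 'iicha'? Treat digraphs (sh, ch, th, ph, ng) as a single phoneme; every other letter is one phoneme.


Parsing 'iicha' greedily, digraphs first:
  'i' -> vowel phoneme (phonemes so far: 1)
  'i' -> vowel phoneme (phonemes so far: 2)
  'ch' -> digraph (1 consonant phoneme) (phonemes so far: 3)
  'a' -> vowel phoneme (phonemes so far: 4)
Total phonemes: 4

4


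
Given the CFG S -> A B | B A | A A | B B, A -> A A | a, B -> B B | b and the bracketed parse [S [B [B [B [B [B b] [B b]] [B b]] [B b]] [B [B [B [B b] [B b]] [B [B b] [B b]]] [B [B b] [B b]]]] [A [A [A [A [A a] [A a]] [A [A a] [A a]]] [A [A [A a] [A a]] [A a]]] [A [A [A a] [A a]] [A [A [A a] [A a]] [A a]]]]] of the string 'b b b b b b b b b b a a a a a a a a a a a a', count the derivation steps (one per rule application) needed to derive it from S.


Every bracketed nonterminal node [X ...] in the tree is produced by exactly one rule application.
Reading the tree off as a leftmost derivation:
  Step 1: S  =>  B A   (applied S -> B A)
  Step 2: B A  =>  B B A   (applied B -> B B)
  Step 3: B B A  =>  B B B A   (applied B -> B B)
  Step 4: B B B A  =>  B B B B A   (applied B -> B B)
  Step 5: B B B B A  =>  B B B B B A   (applied B -> B B)
  Step 6: B B B B B A  =>  b B B B B A   (applied B -> b)
  Step 7: b B B B B A  =>  b b B B B A   (applied B -> b)
  Step 8: b b B B B A  =>  b b b B B A   (applied B -> b)
  Step 9: b b b B B A  =>  b b b b B A   (applied B -> b)
  Step 10: b b b b B A  =>  b b b b B B A   (applied B -> B B)
  Step 11: b b b b B B A  =>  b b b b B B B A   (applied B -> B B)
  Step 12: b b b b B B B A  =>  b b b b B B B B A   (applied B -> B B)
  Step 13: b b b b B B B B A  =>  b b b b b B B B A   (applied B -> b)
  Step 14: b b b b b B B B A  =>  b b b b b b B B A   (applied B -> b)
  Step 15: b b b b b b B B A  =>  b b b b b b B B B A   (applied B -> B B)
  Step 16: b b b b b b B B B A  =>  b b b b b b b B B A   (applied B -> b)
  Step 17: b b b b b b b B B A  =>  b b b b b b b b B A   (applied B -> b)
  Step 18: b b b b b b b b B A  =>  b b b b b b b b B B A   (applied B -> B B)
  Step 19: b b b b b b b b B B A  =>  b b b b b b b b b B A   (applied B -> b)
  Step 20: b b b b b b b b b B A  =>  b b b b b b b b b b A   (applied B -> b)
  Step 21: b b b b b b b b b b A  =>  b b b b b b b b b b A A   (applied A -> A A)
  Step 22: b b b b b b b b b b A A  =>  b b b b b b b b b b A A A   (applied A -> A A)
  Step 23: b b b b b b b b b b A A A  =>  b b b b b b b b b b A A A A   (applied A -> A A)
  Step 24: b b b b b b b b b b A A A A  =>  b b b b b b b b b b A A A A A   (applied A -> A A)
  Step 25: b b b b b b b b b b A A A A A  =>  b b b b b b b b b b a A A A A   (applied A -> a)
  Step 26: b b b b b b b b b b a A A A A  =>  b b b b b b b b b b a a A A A   (applied A -> a)
  Step 27: b b b b b b b b b b a a A A A  =>  b b b b b b b b b b a a A A A A   (applied A -> A A)
  Step 28: b b b b b b b b b b a a A A A A  =>  b b b b b b b b b b a a a A A A   (applied A -> a)
  Step 29: b b b b b b b b b b a a a A A A  =>  b b b b b b b b b b a a a a A A   (applied A -> a)
  Step 30: b b b b b b b b b b a a a a A A  =>  b b b b b b b b b b a a a a A A A   (applied A -> A A)
  Step 31: b b b b b b b b b b a a a a A A A  =>  b b b b b b b b b b a a a a A A A A   (applied A -> A A)
  Step 32: b b b b b b b b b b a a a a A A A A  =>  b b b b b b b b b b a a a a a A A A   (applied A -> a)
  Step 33: b b b b b b b b b b a a a a a A A A  =>  b b b b b b b b b b a a a a a a A A   (applied A -> a)
  Step 34: b b b b b b b b b b a a a a a a A A  =>  b b b b b b b b b b a a a a a a a A   (applied A -> a)
  Step 35: b b b b b b b b b b a a a a a a a A  =>  b b b b b b b b b b a a a a a a a A A   (applied A -> A A)
  Step 36: b b b b b b b b b b a a a a a a a A A  =>  b b b b b b b b b b a a a a a a a A A A   (applied A -> A A)
  Step 37: b b b b b b b b b b a a a a a a a A A A  =>  b b b b b b b b b b a a a a a a a a A A   (applied A -> a)
  Step 38: b b b b b b b b b b a a a a a a a a A A  =>  b b b b b b b b b b a a a a a a a a a A   (applied A -> a)
  Step 39: b b b b b b b b b b a a a a a a a a a A  =>  b b b b b b b b b b a a a a a a a a a A A   (applied A -> A A)
  Step 40: b b b b b b b b b b a a a a a a a a a A A  =>  b b b b b b b b b b a a a a a a a a a A A A   (applied A -> A A)
  Step 41: b b b b b b b b b b a a a a a a a a a A A A  =>  b b b b b b b b b b a a a a a a a a a a A A   (applied A -> a)
  Step 42: b b b b b b b b b b a a a a a a a a a a A A  =>  b b b b b b b b b b a a a a a a a a a a a A   (applied A -> a)
  Step 43: b b b b b b b b b b a a a a a a a a a a a A  =>  b b b b b b b b b b a a a a a a a a a a a a   (applied A -> a)
Final yield: b b b b b b b b b b a a a a a a a a a a a a
Total rewrite steps: 43

43


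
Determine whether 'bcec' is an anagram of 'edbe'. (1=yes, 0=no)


Sort characters of 'bcec': 'bcce'
Sort characters of 'edbe': 'bdee'
Sorted forms differ -> they are NOT anagrams
Result: 0

0


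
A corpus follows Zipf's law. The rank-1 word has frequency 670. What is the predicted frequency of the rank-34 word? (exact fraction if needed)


Zipf's law: freq(rank) = f1 / rank
f1 = 670, rank = 34
freq = 670 / 34
GCD(670, 34) = 2
Simplified: 335/17

335/17


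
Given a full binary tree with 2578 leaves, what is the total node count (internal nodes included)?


Leaf nodes (terminals): 2578
Internal nodes = n - 1 = 2578 - 1 = 2577
Total = leaves + internal = 2578 + 2577 = 5155

5155


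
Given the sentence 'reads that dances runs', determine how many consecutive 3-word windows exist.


Word trigrams from [4] words:
  Trigram 1: (reads that dances)
  Trigram 2: (that dances runs)
Total word trigrams: 4 - 2 = 2

2


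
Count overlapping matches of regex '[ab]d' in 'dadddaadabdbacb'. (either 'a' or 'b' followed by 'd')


Pattern: [ab]d means either 'a' or 'b' followed by 'd'.
Scanning 'dadddaadabdbacb' position-by-position:
  Pos 0: window 'da' -> no
  Pos 1: window 'ad' -> MATCH
  Pos 2: window 'dd' -> no
  Pos 3: window 'dd' -> no
  Pos 4: window 'da' -> no
  Pos 5: window 'aa' -> no
  Pos 6: window 'ad' -> MATCH
  Pos 7: window 'da' -> no
  Pos 8: window 'ab' -> no
  Pos 9: window 'bd' -> MATCH
  Pos 10: window 'db' -> no
  Pos 11: window 'ba' -> no
  Pos 12: window 'ac' -> no
  Pos 13: window 'cb' -> no
  Pos 14: window 'b' -> no
Total matches: 3

3


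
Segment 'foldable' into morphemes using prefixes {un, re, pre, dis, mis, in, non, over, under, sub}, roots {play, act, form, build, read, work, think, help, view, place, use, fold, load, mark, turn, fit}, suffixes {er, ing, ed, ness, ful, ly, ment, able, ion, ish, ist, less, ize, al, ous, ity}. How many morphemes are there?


Segmenting 'foldable' against the inventory:
  'fold' -> root (morpheme 1)
  'able' -> suffix (morpheme 2)
Total morphemes: 2

2


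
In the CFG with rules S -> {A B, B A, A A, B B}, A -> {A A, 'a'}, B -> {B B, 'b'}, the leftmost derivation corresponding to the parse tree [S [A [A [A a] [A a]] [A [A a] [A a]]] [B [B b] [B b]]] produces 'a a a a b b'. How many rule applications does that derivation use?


Every bracketed nonterminal node [X ...] in the tree is produced by exactly one rule application.
Reading the tree off as a leftmost derivation:
  Step 1: S  =>  A B   (applied S -> A B)
  Step 2: A B  =>  A A B   (applied A -> A A)
  Step 3: A A B  =>  A A A B   (applied A -> A A)
  Step 4: A A A B  =>  a A A B   (applied A -> a)
  Step 5: a A A B  =>  a a A B   (applied A -> a)
  Step 6: a a A B  =>  a a A A B   (applied A -> A A)
  Step 7: a a A A B  =>  a a a A B   (applied A -> a)
  Step 8: a a a A B  =>  a a a a B   (applied A -> a)
  Step 9: a a a a B  =>  a a a a B B   (applied B -> B B)
  Step 10: a a a a B B  =>  a a a a b B   (applied B -> b)
  Step 11: a a a a b B  =>  a a a a b b   (applied B -> b)
Final yield: a a a a b b
Total rewrite steps: 11

11


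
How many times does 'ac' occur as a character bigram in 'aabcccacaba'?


Scanning 'aabcccacaba' for bigram 'ac':
  Position 0: 'aa' -> no
  Position 1: 'ab' -> no
  Position 2: 'bc' -> no
  Position 3: 'cc' -> no
  Position 4: 'cc' -> no
  Position 5: 'ca' -> no
  Position 6: 'ac' -> MATCH
  Position 7: 'ca' -> no
  Position 8: 'ab' -> no
  Position 9: 'ba' -> no
Total matches: 1

1


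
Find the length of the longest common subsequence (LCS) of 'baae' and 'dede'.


DP table for LCS of 'baae' and 'dede':
       d  e  d  e
    0  0  0  0  0
  b 0  0  0  0  0
  a 0  0  0  0  0
  a 0  0  0  0  0
  e 0  0  1  1  1
LCS: 'e'
LCS length = 1

1


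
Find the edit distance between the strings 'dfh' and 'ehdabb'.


Building DP table for s1='dfh' (len 3) and s2='ehdabb' (len 6):
       e  h  d  a  b  b
    0  1  2  3  4  5  6
  d 1  1  2  2  3  4  5
  f 2  2  2  3  3  4  5
  h 3  3  2  3  4  4  5
Edit distance = dp[3][6] = 5

5


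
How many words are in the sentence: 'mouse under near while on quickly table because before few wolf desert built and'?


Counting words by splitting on spaces:
  Word 1: 'mouse'
  Word 2: 'under'
  Word 3: 'near'
  Word 4: 'while'
  Word 5: 'on'
  Word 6: 'quickly'
  Word 7: 'table'
  Word 8: 'because'
  Word 9: 'before'
  Word 10: 'few'
  Word 11: 'wolf'
  Word 12: 'desert'
  Word 13: 'built'
  Word 14: 'and'
Total words: 14

14


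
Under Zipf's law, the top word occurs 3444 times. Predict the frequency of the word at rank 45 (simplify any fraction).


Zipf's law: freq(rank) = f1 / rank
f1 = 3444, rank = 45
freq = 3444 / 45
GCD(3444, 45) = 3
Simplified: 1148/15

1148/15


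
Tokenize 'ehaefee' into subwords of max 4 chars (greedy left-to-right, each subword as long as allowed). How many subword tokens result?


'ehaefee' has 7 characters.
Chunking with max size 4:
  Chunk 1: 'ehae' (positions 0-3)
  Chunk 2: 'fee' (positions 4-6)
Total chunks: ceil(7 / 4) = 2

2


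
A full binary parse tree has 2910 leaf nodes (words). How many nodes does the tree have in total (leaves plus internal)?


Leaf nodes (terminals): 2910
Internal nodes = n - 1 = 2910 - 1 = 2909
Total = leaves + internal = 2910 + 2909 = 5819

5819


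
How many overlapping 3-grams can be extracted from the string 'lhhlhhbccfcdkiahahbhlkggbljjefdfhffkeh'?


String 'lhhlhhbccfcdkiahahbhlkggbljjefdfhffkeh' has length L = 38.
Number of overlapping n-grams = L - n + 1
Substituting: 38 - 3 + 1 = 36

36


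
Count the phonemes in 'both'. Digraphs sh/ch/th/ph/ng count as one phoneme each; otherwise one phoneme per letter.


Parsing 'both' greedily, digraphs first:
  'b' -> consonant phoneme (phonemes so far: 1)
  'o' -> vowel phoneme (phonemes so far: 2)
  'th' -> digraph (1 consonant phoneme) (phonemes so far: 3)
Total phonemes: 3

3


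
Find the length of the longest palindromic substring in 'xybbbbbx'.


Scanning 'xybbbbbx' for palindromic substrings.
Substring at positions 2-6: 'bbbbb'.
Check: reverse('bbbbb') = 'bbbbb' -> palindrome confirmed.
Neighbouring characters ('y' / 'x') break symmetry, so it cannot extend further.
No longer palindromic substring exists; longest length = 5

5


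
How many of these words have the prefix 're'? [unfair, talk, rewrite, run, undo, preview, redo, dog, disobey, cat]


Checking each word for prefix 're':
  'unfair' -> no (count: 0)
  'talk' -> no (count: 0)
  'rewrite' -> YES, starts with 're' (count: 1)
  'run' -> no (count: 1)
  'undo' -> no (count: 1)
  'preview' -> no (count: 1)
  'redo' -> YES, starts with 're' (count: 2)
  'dog' -> no (count: 2)
  'disobey' -> no (count: 2)
  'cat' -> no (count: 2)
Total with prefix 're': 2

2


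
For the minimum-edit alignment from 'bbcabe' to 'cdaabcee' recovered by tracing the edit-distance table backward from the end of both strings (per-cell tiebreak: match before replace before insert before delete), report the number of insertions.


Edit distance = 5. Backtracking from cell (6, 8) with preference match > replace > insert > delete,
then listing the resulting alignment 'bbcabe' -> 'cdaabcee' left to right:
  Step 1: replace b->c
  Step 2: replace b->d
  Step 3: replace c->a
  Step 4: keep 'a'
  Step 5: keep 'b'
  Step 6: insert 'c' [insertion #1]
  Step 7: insert 'e' [insertion #2]
  Step 8: keep 'e'
Total insertions: 2

2


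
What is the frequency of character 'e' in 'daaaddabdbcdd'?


Scanning 'daaaddabdbcdd' for 'e':
  No matches found.
Total occurrences of 'e': 0

0


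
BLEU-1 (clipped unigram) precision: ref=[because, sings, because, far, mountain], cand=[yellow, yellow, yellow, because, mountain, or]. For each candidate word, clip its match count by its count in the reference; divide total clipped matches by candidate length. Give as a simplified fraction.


Reference word counts: {'because': 2, 'far': 1, 'mountain': 1, 'sings': 1}
Checking each candidate word (with clipping):
  'yellow' -> not in reference -> no match (matches: 0)
  'yellow' -> not in reference -> no match (matches: 0)
  'yellow' -> not in reference -> no match (matches: 0)
  'because' -> in reference (ref count 2, used 1/2) -> match (matches: 1)
  'mountain' -> in reference (ref count 1, used 1/1) -> match (matches: 2)
  'or' -> not in reference -> no match (matches: 2)
Clipped matches: 2, Candidate length: 6
Precision = 2/6 = 1/3

1/3


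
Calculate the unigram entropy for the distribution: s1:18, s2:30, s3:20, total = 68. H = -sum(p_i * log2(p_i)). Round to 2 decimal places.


Computing entropy H = -sum(p_i * log2(p_i)):
  s1: p = 18/68 = 0.2647, -p*log2(p) = 0.5076
  s2: p = 30/68 = 0.4412, -p*log2(p) = 0.5208
  s3: p = 20/68 = 0.2941, -p*log2(p) = 0.5193
H = sum of terms = 1.5477
Rounded to 2 decimals: 1.55

1.55


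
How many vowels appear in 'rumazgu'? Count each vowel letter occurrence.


Scanning each character of 'rumazgu':
  Position 1: 'r' -> consonant (running count: 0)
  Position 2: 'u' -> vowel (running count: 1)
  Position 3: 'm' -> consonant (running count: 1)
  Position 4: 'a' -> vowel (running count: 2)
  Position 5: 'z' -> consonant (running count: 2)
  Position 6: 'g' -> consonant (running count: 2)
  Position 7: 'u' -> vowel (running count: 3)
Total vowels: 3

3


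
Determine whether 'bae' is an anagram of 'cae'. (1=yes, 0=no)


Sort characters of 'bae': 'abe'
Sort characters of 'cae': 'ace'
Sorted forms differ -> they are NOT anagrams
Result: 0

0


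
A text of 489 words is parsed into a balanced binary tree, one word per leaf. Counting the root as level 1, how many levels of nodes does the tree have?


In a balanced binary tree with n leaves the deepest leaf is ceil(log2(n)) edges below the root,
so counting node levels inclusive of root and leaves gives ceil(log2(n)) + 1 levels.
log2(489) = 8.9337
ceil(8.9337) = 9
levels = 9 + 1 = 10

10


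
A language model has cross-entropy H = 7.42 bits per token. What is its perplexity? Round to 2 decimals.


Perplexity formula: PP = 2^H
H = 7.42
PP = 2^7.42
Decompose: 2^7.42 = 2^7 * 2^0.42
2^7 = 128, 2^0.42 ~ 1.3379276
PP ~ 128 * 1.3379276 = 171.2547328
Rounded to 2 decimals: 171.25

171.25


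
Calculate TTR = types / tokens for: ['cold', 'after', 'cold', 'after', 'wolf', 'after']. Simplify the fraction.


Tokens: 6
Unique types: ('after', 'cold', 'wolf') = 3
TTR = 3/6
Simplify: divide both by 3 -> 1/2
TTR = 1/2

1/2


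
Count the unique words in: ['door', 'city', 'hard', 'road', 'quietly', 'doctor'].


Listing all tokens and tracking unique types:
  Token 1: 'door' -> NEW (unique so far: 1)
  Token 2: 'city' -> NEW (unique so far: 2)
  Token 3: 'hard' -> NEW (unique so far: 3)
  Token 4: 'road' -> NEW (unique so far: 4)
  Token 5: 'quietly' -> NEW (unique so far: 5)
  Token 6: 'doctor' -> NEW (unique so far: 6)
Unique types: ('city', 'doctor', 'door', 'hard', 'quietly', 'road')
Vocabulary size: 6

6


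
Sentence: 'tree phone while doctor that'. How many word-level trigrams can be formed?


Word trigrams from [5] words:
  Trigram 1: (tree phone while)
  Trigram 2: (phone while doctor)
  Trigram 3: (while doctor that)
Total word trigrams: 5 - 2 = 3

3


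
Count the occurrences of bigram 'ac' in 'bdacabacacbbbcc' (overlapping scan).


Scanning 'bdacabacacbbbcc' for bigram 'ac':
  Position 0: 'bd' -> no
  Position 1: 'da' -> no
  Position 2: 'ac' -> MATCH
  Position 3: 'ca' -> no
  Position 4: 'ab' -> no
  Position 5: 'ba' -> no
  Position 6: 'ac' -> MATCH
  Position 7: 'ca' -> no
  Position 8: 'ac' -> MATCH
  Position 9: 'cb' -> no
  Position 10: 'bb' -> no
  Position 11: 'bb' -> no
  Position 12: 'bc' -> no
  Position 13: 'cc' -> no
Total matches: 3

3


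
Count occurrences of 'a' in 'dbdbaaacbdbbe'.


Scanning 'dbdbaaacbdbbe' for 'a':
  Position 4: 'a' -> MATCH (count: 1)
  Position 5: 'a' -> MATCH (count: 2)
  Position 6: 'a' -> MATCH (count: 3)
Total occurrences of 'a': 3

3


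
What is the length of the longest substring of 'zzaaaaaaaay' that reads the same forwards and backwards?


Scanning 'zzaaaaaaaay' for palindromic substrings.
Substring at positions 2-9: 'aaaaaaaa'.
Check: reverse('aaaaaaaa') = 'aaaaaaaa' -> palindrome confirmed.
Neighbouring characters ('z' / 'y') break symmetry, so it cannot extend further.
No longer palindromic substring exists; longest length = 8

8
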